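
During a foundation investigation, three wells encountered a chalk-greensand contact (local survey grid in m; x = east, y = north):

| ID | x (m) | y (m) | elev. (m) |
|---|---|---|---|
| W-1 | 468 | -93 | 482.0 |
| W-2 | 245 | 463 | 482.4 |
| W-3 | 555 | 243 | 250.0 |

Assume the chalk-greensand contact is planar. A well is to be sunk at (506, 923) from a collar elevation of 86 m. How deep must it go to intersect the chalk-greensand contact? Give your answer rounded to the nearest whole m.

70 m

Two edge vectors: W-1→W-2 = (-223, 556, 0.4), W-1→W-3 = (87, 336, -232).
Normal n = (W-1→W-2) × (W-1→W-3) = (-129126.4, -51701.2, -123300).
So ∂z/∂x = −n_x/n_z = −1.04725 and ∂z/∂y = −n_y/n_z = −0.41931.
Intercept c from W-1: 482 + 490.11 − 39.00 = 933.12.
At (506, 923): z_contact = −529.9 − 387.0 + 933.12 = 16.2 m.
Depth below ground = 86 − 16.2 = 70 m.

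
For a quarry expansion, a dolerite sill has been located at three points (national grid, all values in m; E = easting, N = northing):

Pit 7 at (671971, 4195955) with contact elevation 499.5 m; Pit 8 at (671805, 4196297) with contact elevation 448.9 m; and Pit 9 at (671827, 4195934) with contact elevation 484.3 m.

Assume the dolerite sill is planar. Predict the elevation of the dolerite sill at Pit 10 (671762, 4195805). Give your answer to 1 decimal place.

Two edge vectors: Pit 7→Pit 8 = (-166, 342, -50.6), Pit 7→Pit 9 = (-144, -21, -15.2).
Normal n = (Pit 7→Pit 8) × (Pit 7→Pit 9) = (-6261, 4763.2, 52734).
So ∂z/∂E = −n_x/n_z = 0.118727955 and ∂z/∂N = −n_y/n_z = −0.090325027.
Intercept c from Pit 7: 499.5 − 79781.74 + 378999.75 = 299717.51.
At (671762, 4195805): z = 79756.9 − 378986.2 + 299717.51 = 488.2 m.

488.2 m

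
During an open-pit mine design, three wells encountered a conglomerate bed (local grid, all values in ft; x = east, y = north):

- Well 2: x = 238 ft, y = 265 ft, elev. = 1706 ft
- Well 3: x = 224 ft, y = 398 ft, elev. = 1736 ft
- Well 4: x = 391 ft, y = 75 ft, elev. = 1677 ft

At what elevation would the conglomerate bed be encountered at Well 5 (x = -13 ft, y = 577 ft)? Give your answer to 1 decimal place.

Let the plane be z = a·x + b·y + c.
Well 3−Well 2: −14a + 133b = 30;  Well 4−Well 2: 153a − 190b = −29.
Solving gives a = 0.10419, b = 0.23653.
Then c = 1706 − a·238 − b·265 = 1618.52.
At (-13, 577): z = −1.4 + 136.5 + 1618.52 = 1753.6 ft.

1753.6 ft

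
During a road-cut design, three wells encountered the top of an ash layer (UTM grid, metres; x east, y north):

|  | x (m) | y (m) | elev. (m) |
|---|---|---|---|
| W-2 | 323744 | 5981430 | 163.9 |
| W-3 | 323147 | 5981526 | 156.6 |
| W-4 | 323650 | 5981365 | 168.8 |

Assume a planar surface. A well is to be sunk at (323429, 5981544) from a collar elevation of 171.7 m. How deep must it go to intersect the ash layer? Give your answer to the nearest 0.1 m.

16.4 m

Let the plane be z = a·x + b·y + c.
W-3−W-2: −597a + 96b = −7.3;  W-4−W-2: −94a − 65b = 4.9.
Solving gives a = 0.000085722, b = −0.075508583.
Then c = 163.9 − a·323744 − b·5981430 = 451785.45.
At (323429, 5981544): z_contact = 27.72 − 451657.91 + 451785.45 = 155.27 m.
Depth below ground = 171.7 − 155.27 = 16.4 m.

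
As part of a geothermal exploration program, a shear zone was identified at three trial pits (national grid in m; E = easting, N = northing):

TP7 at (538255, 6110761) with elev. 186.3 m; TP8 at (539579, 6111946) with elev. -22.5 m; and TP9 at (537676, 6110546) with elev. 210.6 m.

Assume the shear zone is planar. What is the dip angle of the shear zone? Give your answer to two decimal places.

12.66°

Two edge vectors: TP7→TP8 = (1324, 1185, -208.8), TP7→TP9 = (-579, -215, 24.3).
Normal n = (TP7→TP8) × (TP7→TP9) = (-16096.5, 88722, 401455).
So ∂z/∂E = −n_x/n_z = 0.04010 and ∂z/∂N = −n_y/n_z = −0.22100.
Gradient magnitude |∇z| = √(a² + b²) = √(0.00161 + 0.04884) = 0.22461.
True dip = arctan(0.22461) = 12.66°, dipping toward N (azimuth ≈ 350°).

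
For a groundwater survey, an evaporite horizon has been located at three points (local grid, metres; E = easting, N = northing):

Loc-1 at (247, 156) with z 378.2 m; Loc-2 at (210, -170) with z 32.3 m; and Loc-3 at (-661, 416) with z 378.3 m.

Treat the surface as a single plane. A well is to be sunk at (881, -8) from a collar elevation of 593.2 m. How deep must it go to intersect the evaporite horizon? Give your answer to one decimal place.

197.0 m

Let the plane be z = a·E + b·N + c.
Loc-2−Loc-1: −37a − 326b = −345.9;  Loc-3−Loc-1: −908a + 260b = 0.1.
Solving gives a = 0.29415, b = 1.02766.
Then c = 378.2 − a·247 − b·156 = 145.23.
At (881, -8): z_contact = 259.15 − 8.22 + 145.23 = 396.16 m.
Depth below ground = 593.2 − 396.16 = 197.0 m.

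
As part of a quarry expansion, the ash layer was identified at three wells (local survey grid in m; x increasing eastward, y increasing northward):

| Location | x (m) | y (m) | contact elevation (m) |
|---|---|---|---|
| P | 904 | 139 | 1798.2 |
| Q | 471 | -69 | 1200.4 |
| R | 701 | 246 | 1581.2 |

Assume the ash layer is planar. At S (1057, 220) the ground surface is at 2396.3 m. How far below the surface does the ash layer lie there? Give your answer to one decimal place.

384.5 m

Two edge vectors: P→Q = (-433, -208, -597.8), P→R = (-203, 107, -217).
Normal n = (P→Q) × (P→R) = (109100.6, 27392.4, -88555).
So ∂z/∂x = −n_x/n_z = 1.232009 and ∂z/∂y = −n_y/n_z = 0.309326.
Intercept c from P: 1798.2 − 1113.74 − 43.00 = 641.47.
At (1057, 220): z_contact = 1302.23 + 68.05 + 641.47 = 2011.75 m.
Depth below ground = 2396.3 − 2011.75 = 384.5 m.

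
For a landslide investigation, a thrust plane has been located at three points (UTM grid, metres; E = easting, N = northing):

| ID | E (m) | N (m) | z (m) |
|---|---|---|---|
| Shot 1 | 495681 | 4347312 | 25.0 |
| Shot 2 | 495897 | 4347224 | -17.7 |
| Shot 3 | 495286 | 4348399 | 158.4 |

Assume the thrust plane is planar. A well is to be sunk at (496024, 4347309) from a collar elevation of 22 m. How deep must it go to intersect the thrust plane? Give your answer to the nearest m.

Two edge vectors: Shot 1→Shot 2 = (216, -88, -42.7), Shot 1→Shot 3 = (-395, 1087, 133.4).
Normal n = (Shot 1→Shot 2) × (Shot 1→Shot 3) = (34675.7, -11947.9, 200032).
So ∂z/∂E = −n_x/n_z = −0.17335076 and ∂z/∂N = −n_y/n_z = 0.05972994.
Intercept c from Shot 1: 25 + 85926.68 − 259664.70 = −173713.02.
At (496024, 4347309): z_contact = −85986.1 + 259664.5 − 173713.02 = -34.6 m.
Depth below ground = 22 − (-34.6) = 57 m.

57 m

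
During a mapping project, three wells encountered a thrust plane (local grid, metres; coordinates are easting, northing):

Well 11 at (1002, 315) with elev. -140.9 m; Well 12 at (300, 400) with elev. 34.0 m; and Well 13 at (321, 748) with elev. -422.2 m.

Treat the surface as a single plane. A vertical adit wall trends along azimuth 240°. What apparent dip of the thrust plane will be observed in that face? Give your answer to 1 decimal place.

Two edge vectors: Well 11→Well 12 = (-702, 85, 174.9), Well 11→Well 13 = (-681, 433, -281.3).
Normal n = (Well 11→Well 12) × (Well 11→Well 13) = (-99642.2, -316579.5, -246081).
So ∂z/∂easting = −n_x/n_z = −0.40492 and ∂z/∂northing = −n_y/n_z = −1.28648.
Unit vector along 240° is (sin 240°, cos 240°) = (-0.8660, -0.5000).
Slope in that direction = a·(-0.8660) + b·(-0.5000) = 0.99391.
Apparent dip = arctan|0.99391| = 44.8° (true dip is 53.4°, so apparent ≤ true as expected).

44.8°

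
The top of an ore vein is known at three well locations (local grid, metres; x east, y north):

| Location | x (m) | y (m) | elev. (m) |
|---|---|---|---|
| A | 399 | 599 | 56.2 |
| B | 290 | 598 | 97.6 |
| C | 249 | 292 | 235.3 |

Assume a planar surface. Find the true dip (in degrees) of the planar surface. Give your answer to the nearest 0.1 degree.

Let the plane be z = a·x + b·y + c.
B−A: −109a − 1b = 41.4;  C−A: −150a − 307b = 179.1.
Solving gives a = −0.37615, b = −0.39960.
Gradient magnitude |∇z| = √(a² + b²) = √(0.14149 + 0.15968) = 0.54879.
True dip = arctan(0.54879) = 28.8°, dipping toward NE (azimuth ≈ 043°).

28.8°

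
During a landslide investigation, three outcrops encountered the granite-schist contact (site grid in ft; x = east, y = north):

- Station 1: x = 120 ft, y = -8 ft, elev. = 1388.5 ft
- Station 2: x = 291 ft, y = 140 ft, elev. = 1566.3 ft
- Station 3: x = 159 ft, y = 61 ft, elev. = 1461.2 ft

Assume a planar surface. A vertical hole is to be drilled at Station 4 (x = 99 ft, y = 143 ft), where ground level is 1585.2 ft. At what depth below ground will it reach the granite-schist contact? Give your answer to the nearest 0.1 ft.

64.2 ft

Let the plane be z = a·x + b·y + c.
Station 2−Station 1: 171a + 148b = 177.8;  Station 3−Station 1: 39a + 69b = 72.7.
Solving gives a = 0.25031, b = 0.91215.
Then c = 1388.5 − a·120 − b·-8 = 1365.76.
At (99, 143): z_contact = 24.78 + 130.44 + 1365.76 = 1520.98 ft.
Depth below ground = 1585.2 − 1520.98 = 64.2 ft.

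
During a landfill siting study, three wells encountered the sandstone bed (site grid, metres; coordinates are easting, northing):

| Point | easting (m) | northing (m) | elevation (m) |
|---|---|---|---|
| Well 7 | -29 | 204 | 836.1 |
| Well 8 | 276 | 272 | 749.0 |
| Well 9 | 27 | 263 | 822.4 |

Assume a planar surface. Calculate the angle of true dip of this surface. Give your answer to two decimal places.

16.73°

Let the plane be z = a·easting + b·northing + c.
Well 8−Well 7: 305a + 68b = −87.1;  Well 9−Well 7: 56a + 59b = −13.7.
Solving gives a = −0.29656, b = 0.04928.
Gradient magnitude |∇z| = √(a² + b²) = √(0.08795 + 0.00243) = 0.30063.
True dip = arctan(0.30063) = 16.73°, dipping toward E (azimuth ≈ 099°).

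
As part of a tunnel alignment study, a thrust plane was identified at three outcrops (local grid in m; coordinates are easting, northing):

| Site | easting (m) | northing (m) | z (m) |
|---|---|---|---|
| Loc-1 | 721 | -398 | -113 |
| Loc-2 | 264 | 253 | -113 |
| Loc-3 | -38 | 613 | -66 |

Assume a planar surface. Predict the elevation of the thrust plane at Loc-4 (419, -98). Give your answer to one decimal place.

-25.8 m

Two edge vectors: Loc-1→Loc-2 = (-457, 651, 0), Loc-1→Loc-3 = (-759, 1011, 47).
Normal n = (Loc-1→Loc-2) × (Loc-1→Loc-3) = (30597, 21479, 32082).
So ∂z/∂easting = −n_x/n_z = −0.95371 and ∂z/∂northing = −n_y/n_z = −0.66950.
Intercept c from Loc-1: -113 + 687.63 − 266.46 = 308.16.
At (419, -98): z = −399.6 + 65.6 + 308.16 = -25.8 m.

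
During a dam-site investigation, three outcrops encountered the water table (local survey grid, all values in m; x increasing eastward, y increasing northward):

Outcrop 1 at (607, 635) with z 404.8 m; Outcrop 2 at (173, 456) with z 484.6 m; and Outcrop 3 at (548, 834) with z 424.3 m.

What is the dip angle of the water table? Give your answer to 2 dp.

11.51°

Let the plane be z = a·x + b·y + c.
Outcrop 2−Outcrop 1: −434a − 179b = 79.8;  Outcrop 3−Outcrop 1: −59a + 199b = 19.5.
Solving gives a = −0.19985, b = 0.03874.
Gradient magnitude |∇z| = √(a² + b²) = √(0.03994 + 0.00150) = 0.20357.
True dip = arctan(0.20357) = 11.51°, dipping toward E (azimuth ≈ 101°).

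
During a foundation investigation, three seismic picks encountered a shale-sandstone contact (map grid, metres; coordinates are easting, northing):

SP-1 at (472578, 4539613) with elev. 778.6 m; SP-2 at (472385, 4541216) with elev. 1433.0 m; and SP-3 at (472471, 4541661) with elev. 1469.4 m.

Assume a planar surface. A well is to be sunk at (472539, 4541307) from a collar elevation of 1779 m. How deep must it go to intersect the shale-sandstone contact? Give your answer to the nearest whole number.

Let the plane be z = a·easting + b·northing + c.
SP-2−SP-1: −193a + 1603b = 654.4;  SP-3−SP-1: −107a + 2048b = 690.8.
Solving gives a = −1.04074228, b = 0.28292997.
Then c = 778.6 − a·472578 − b·4539613 = −791782.06.
At (472539, 4541307): z_contact = −491791.3 + 1284871.8 − 791782.06 = 1298.5 m.
Depth below ground = 1779 − 1298.5 = 481 m.

481 m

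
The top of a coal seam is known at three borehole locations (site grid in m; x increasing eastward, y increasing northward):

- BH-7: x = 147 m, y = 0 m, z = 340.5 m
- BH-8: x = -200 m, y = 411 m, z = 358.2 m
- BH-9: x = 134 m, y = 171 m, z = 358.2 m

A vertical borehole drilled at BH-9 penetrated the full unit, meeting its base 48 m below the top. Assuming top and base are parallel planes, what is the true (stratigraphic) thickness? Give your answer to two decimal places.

Let the plane be z = a·x + b·y + c.
BH-8−BH-7: −347a + 411b = 17.7;  BH-9−BH-7: −13a + 171b = 17.7.
Solving gives a = 0.07868, b = 0.10949.
|∇z| = √(a²+b²) = 0.13483, so dip δ = arctan(0.13483) = 7.68°.
True thickness = vertical thickness × cos δ = 48 × cos 7.68° = 47.57 m.

47.57 m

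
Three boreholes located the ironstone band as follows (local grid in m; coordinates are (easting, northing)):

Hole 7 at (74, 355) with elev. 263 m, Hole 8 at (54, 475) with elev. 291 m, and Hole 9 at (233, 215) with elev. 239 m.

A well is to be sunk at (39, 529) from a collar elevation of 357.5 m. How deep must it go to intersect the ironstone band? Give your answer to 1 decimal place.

54.3 m

Two edge vectors: Hole 7→Hole 8 = (-20, 120, 28), Hole 7→Hole 9 = (159, -140, -24).
Normal n = (Hole 7→Hole 8) × (Hole 7→Hole 9) = (1040, 3972, -16280).
So ∂z/∂E = −n_x/n_z = 0.06388 and ∂z/∂N = −n_y/n_z = 0.24398.
Intercept c from Hole 7: 263 − 4.73 − 86.61 = 171.66.
At (39, 529): z_contact = 2.49 + 129.07 + 171.66 = 303.22 m.
Depth below ground = 357.5 − 303.22 = 54.3 m.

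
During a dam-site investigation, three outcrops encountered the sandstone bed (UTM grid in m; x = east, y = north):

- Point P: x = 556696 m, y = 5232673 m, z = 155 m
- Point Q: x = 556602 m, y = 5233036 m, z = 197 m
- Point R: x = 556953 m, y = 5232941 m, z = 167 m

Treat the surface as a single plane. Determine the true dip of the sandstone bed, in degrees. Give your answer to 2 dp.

Two edge vectors: Point P→Point Q = (-94, 363, 42), Point P→Point R = (257, 268, 12).
Normal n = (Point P→Point Q) × (Point P→Point R) = (-6900, 11922, -118483).
So ∂z/∂x = −n_x/n_z = −0.05824 and ∂z/∂y = −n_y/n_z = 0.10062.
Gradient magnitude |∇z| = √(a² + b²) = √(0.00339 + 0.01012) = 0.11626.
True dip = arctan(0.11626) = 6.63°, dipping toward SSE (azimuth ≈ 150°).

6.63°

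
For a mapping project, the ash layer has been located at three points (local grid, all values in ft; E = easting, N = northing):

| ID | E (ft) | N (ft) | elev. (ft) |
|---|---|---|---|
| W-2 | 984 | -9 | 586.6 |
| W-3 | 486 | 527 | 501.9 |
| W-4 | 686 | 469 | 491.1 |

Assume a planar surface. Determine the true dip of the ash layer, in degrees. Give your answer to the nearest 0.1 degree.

Let the plane be z = a·E + b·N + c.
W-3−W-2: −498a + 536b = −84.7;  W-4−W-2: −298a + 478b = −95.5.
Solving gives a = −0.13664, b = −0.28498.
Gradient magnitude |∇z| = √(a² + b²) = √(0.01867 + 0.08121) = 0.31605.
True dip = arctan(0.31605) = 17.5°, dipping toward NNE (azimuth ≈ 026°).

17.5°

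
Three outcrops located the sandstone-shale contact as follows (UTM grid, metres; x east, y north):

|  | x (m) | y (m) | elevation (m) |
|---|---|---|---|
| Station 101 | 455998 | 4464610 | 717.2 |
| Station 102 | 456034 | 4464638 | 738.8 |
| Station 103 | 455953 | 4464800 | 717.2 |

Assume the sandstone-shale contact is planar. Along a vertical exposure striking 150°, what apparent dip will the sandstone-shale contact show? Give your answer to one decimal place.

8.5°

Two edge vectors: Station 101→Station 102 = (36, 28, 21.6), Station 101→Station 103 = (-45, 190, 0).
Normal n = (Station 101→Station 102) × (Station 101→Station 103) = (-4104, -972, 8100).
So ∂z/∂x = −n_x/n_z = 0.50667 and ∂z/∂y = −n_y/n_z = 0.12000.
Unit vector along 150° is (sin 150°, cos 150°) = (0.5000, -0.8660).
Slope in that direction = a·(0.5000) + b·(-0.8660) = 0.14941.
Apparent dip = arctan|0.14941| = 8.5° (true dip is 27.5°, so apparent ≤ true as expected).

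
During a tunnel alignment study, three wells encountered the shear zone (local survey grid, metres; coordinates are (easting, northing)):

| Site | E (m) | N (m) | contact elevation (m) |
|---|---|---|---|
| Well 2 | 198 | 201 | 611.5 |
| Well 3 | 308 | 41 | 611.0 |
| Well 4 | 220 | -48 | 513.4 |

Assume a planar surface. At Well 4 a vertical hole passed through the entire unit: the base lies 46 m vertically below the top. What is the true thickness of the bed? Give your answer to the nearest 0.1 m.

36.0 m

Let the plane be z = a·E + b·N + c.
Well 3−Well 2: 110a − 160b = −0.5;  Well 4−Well 2: 22a − 249b = −98.1.
Solving gives a = 0.65235, b = 0.45161.
|∇z| = √(a²+b²) = 0.79342, so dip δ = arctan(0.79342) = 38.43°.
True thickness = vertical thickness × cos δ = 46 × cos 38.43° = 36.0 m.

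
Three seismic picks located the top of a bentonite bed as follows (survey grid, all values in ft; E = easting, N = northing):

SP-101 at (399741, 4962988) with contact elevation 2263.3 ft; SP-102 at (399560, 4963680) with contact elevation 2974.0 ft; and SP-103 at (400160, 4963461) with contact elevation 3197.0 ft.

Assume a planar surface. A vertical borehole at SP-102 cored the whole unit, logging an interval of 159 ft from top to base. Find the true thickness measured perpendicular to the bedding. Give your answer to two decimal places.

Two edge vectors: SP-101→SP-102 = (-181, 692, 710.7), SP-101→SP-103 = (419, 473, 933.7).
Normal n = (SP-101→SP-102) × (SP-101→SP-103) = (309959.3, 466783, -375561).
So ∂z/∂E = −n_x/n_z = 0.82532 and ∂z/∂N = −n_y/n_z = 1.24290.
|∇z| = √(a²+b²) = 1.49196, so dip δ = arctan(1.49196) = 56.17°.
True thickness = vertical thickness × cos δ = 159 × cos 56.17° = 88.53 ft.

88.53 ft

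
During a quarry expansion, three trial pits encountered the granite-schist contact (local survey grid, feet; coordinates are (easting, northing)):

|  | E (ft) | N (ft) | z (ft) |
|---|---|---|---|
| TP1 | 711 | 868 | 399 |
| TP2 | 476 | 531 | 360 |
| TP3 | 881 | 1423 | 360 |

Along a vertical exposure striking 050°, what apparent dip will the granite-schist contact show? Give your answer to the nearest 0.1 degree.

Two edge vectors: TP1→TP2 = (-235, -337, -39), TP1→TP3 = (170, 555, -39).
Normal n = (TP1→TP2) × (TP1→TP3) = (34788, -15795, -73135).
So ∂z/∂E = −n_x/n_z = 0.47567 and ∂z/∂N = −n_y/n_z = −0.21597.
Unit vector along 050° is (sin 50°, cos 50°) = (0.7660, 0.6428).
Slope in that direction = a·(0.7660) + b·(0.6428) = 0.22556.
Apparent dip = arctan|0.22556| = 12.7° (true dip is 27.6°, so apparent ≤ true as expected).

12.7°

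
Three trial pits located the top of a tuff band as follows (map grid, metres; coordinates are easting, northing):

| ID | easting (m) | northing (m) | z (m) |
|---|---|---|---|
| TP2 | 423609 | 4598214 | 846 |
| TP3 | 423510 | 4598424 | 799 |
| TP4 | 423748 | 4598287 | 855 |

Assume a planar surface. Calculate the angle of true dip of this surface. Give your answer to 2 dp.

12.02°

Let the plane be z = a·easting + b·northing + c.
TP3−TP2: −99a + 210b = −47;  TP4−TP2: 139a + 73b = 9.
Solving gives a = 0.14611, b = −0.15493.
Gradient magnitude |∇z| = √(a² + b²) = √(0.02135 + 0.02400) = 0.21296.
True dip = arctan(0.21296) = 12.02°, dipping toward NW (azimuth ≈ 317°).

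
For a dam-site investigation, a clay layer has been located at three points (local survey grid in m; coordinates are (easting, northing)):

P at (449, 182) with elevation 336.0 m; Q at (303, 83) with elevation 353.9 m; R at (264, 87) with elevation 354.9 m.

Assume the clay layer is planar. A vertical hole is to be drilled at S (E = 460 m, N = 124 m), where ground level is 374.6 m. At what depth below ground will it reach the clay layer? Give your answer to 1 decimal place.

31.8 m

Let the plane be z = a·E + b·N + c.
Q−P: −146a − 99b = 17.9;  R−P: −185a − 95b = 18.9.
Solving gives a = −0.03838, b = −0.12421.
Then c = 336 − a·449 − b·182 = 375.84.
At (460, 124): z_contact = −17.65 − 15.40 + 375.84 = 342.78 m.
Depth below ground = 374.6 − 342.78 = 31.8 m.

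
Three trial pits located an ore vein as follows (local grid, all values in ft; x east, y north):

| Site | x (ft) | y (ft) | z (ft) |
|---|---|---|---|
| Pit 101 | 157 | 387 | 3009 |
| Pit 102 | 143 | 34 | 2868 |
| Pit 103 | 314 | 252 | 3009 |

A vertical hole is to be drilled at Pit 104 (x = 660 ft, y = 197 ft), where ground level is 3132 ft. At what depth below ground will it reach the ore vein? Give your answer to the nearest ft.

29 ft

Let the plane be z = a·x + b·y + c.
Pit 102−Pit 101: −14a − 353b = −141;  Pit 103−Pit 101: 157a − 135b = 0.
Solving gives a = 0.33214, b = 0.38626.
Then c = 3009 − a·157 − b·387 = 2807.37.
At (660, 197): z_contact = 219.2 + 76.1 + 2807.37 = 3102.7 ft.
Depth below ground = 3132 − 3102.7 = 29 ft.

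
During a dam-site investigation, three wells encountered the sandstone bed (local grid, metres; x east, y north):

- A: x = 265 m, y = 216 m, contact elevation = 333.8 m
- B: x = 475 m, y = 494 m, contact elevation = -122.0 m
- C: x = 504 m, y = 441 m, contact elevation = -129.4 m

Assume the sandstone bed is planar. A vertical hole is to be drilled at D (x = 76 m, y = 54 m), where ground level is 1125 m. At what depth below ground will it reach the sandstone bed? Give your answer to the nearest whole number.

Let the plane be z = a·x + b·y + c.
B−A: 210a + 278b = −455.8;  C−A: 239a + 225b = −463.2.
Solving gives a = −1.36591, b = −0.60776.
Then c = 333.8 − a·265 − b·216 = 827.04.
At (76, 54): z_contact = −103.8 − 32.8 + 827.04 = 690.4 m.
Depth below ground = 1125 − 690.4 = 435 m.

435 m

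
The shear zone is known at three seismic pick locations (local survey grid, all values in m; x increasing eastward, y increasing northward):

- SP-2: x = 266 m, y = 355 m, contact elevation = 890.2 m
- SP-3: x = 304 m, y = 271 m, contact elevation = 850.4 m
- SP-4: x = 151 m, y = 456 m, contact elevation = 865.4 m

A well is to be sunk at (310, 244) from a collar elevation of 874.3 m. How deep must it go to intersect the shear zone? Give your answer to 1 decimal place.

Let the plane be z = a·x + b·y + c.
SP-3−SP-2: 38a − 84b = −39.8;  SP-4−SP-2: −115a + 101b = −24.8.
Solving gives a = 1.04827, b = 0.94802.
Then c = 890.2 − a·266 − b·355 = 274.81.
At (310, 244): z_contact = 324.96 + 231.32 + 274.81 = 831.09 m.
Depth below ground = 874.3 − 831.09 = 43.2 m.

43.2 m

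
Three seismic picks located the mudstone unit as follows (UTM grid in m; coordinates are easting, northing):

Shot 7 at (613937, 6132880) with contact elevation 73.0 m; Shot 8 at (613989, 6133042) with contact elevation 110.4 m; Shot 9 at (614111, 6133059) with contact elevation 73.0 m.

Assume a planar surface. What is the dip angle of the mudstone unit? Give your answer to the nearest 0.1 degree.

Two edge vectors: Shot 7→Shot 8 = (52, 162, 37.4), Shot 7→Shot 9 = (174, 179, 0).
Normal n = (Shot 7→Shot 8) × (Shot 7→Shot 9) = (-6694.6, 6507.6, -18880).
So ∂z/∂easting = −n_x/n_z = −0.35459 and ∂z/∂northing = −n_y/n_z = 0.34468.
Gradient magnitude |∇z| = √(a² + b²) = √(0.12573 + 0.11881) = 0.49451.
True dip = arctan(0.49451) = 26.3°, dipping toward SE (azimuth ≈ 134°).

26.3°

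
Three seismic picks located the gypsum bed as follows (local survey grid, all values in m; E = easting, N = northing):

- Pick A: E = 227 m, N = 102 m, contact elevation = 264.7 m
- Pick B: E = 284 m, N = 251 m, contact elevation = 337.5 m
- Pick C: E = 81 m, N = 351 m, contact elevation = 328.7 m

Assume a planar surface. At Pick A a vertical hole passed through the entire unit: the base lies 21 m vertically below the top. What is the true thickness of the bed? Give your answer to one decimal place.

Let the plane be z = a·E + b·N + c.
Pick B−Pick A: 57a + 149b = 72.8;  Pick C−Pick A: −146a + 249b = 64.
Solving gives a = 0.23900, b = 0.39716.
|∇z| = √(a²+b²) = 0.46353, so dip δ = arctan(0.46353) = 24.87°.
True thickness = vertical thickness × cos δ = 21 × cos 24.87° = 19.1 m.

19.1 m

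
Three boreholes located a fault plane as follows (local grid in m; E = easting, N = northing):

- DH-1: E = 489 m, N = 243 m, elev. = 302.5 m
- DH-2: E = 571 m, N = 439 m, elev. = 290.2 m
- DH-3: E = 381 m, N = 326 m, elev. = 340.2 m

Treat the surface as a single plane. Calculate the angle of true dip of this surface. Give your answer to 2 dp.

17.08°

Two edge vectors: DH-1→DH-2 = (82, 196, -12.3), DH-1→DH-3 = (-108, 83, 37.7).
Normal n = (DH-1→DH-2) × (DH-1→DH-3) = (8410.1, -1763, 27974).
So ∂z/∂E = −n_x/n_z = −0.30064 and ∂z/∂N = −n_y/n_z = 0.06302.
Gradient magnitude |∇z| = √(a² + b²) = √(0.09038 + 0.00397) = 0.30717.
True dip = arctan(0.30717) = 17.08°, dipping toward ESE (azimuth ≈ 102°).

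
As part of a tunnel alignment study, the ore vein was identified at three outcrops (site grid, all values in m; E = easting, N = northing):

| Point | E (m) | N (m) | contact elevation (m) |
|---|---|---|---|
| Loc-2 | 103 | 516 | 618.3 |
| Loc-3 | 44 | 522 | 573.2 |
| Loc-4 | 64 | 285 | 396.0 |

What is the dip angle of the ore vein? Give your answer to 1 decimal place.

Two edge vectors: Loc-2→Loc-3 = (-59, 6, -45.1), Loc-2→Loc-4 = (-39, -231, -222.3).
Normal n = (Loc-2→Loc-3) × (Loc-2→Loc-4) = (-11751.9, -11356.8, 13863).
So ∂z/∂E = −n_x/n_z = 0.84772 and ∂z/∂N = −n_y/n_z = 0.81922.
Gradient magnitude |∇z| = √(a² + b²) = √(0.71862 + 0.67112) = 1.17887.
True dip = arctan(1.17887) = 49.7°, dipping toward SW (azimuth ≈ 226°).

49.7°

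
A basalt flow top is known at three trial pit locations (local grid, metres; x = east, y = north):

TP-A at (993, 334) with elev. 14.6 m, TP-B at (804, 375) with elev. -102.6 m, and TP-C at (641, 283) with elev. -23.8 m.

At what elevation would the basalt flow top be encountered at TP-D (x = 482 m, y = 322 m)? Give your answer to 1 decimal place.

-128.8 m

Let the plane be z = a·x + b·y + c.
TP-B−TP-A: −189a + 41b = −117.2;  TP-C−TP-A: −352a − 51b = −38.4.
Solving gives a = 0.31372, b = −1.41236.
Then c = 14.6 − a·993 − b·334 = 174.80.
At (482, 322): z = 151.2 − 454.8 + 174.80 = -128.8 m.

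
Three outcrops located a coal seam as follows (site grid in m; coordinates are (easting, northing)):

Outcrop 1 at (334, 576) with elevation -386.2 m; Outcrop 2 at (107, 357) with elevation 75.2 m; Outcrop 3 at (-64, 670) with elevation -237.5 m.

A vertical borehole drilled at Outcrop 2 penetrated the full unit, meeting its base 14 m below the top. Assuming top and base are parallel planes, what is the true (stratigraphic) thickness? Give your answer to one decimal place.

7.6 m

Let the plane be z = a·E + b·N + c.
Outcrop 2−Outcrop 1: −227a − 219b = 461.4;  Outcrop 3−Outcrop 1: −398a + 94b = 148.7.
Solving gives a = −0.69988, b = −1.38140.
|∇z| = √(a²+b²) = 1.54858, so dip δ = arctan(1.54858) = 57.15°.
True thickness = vertical thickness × cos δ = 14 × cos 57.15° = 7.6 m.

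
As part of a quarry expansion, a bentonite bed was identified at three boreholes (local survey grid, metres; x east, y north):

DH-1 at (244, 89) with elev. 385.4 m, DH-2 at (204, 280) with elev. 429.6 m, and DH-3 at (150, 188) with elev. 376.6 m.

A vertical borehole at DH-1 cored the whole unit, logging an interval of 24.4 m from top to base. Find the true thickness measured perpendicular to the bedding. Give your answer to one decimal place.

21.5 m

Let the plane be z = a·x + b·y + c.
DH-2−DH-1: −40a + 191b = 44.2;  DH-3−DH-1: −94a + 99b = −8.8.
Solving gives a = 0.43280, b = 0.32205.
|∇z| = √(a²+b²) = 0.53948, so dip δ = arctan(0.53948) = 28.35°.
True thickness = vertical thickness × cos δ = 24.4 × cos 28.35° = 21.5 m.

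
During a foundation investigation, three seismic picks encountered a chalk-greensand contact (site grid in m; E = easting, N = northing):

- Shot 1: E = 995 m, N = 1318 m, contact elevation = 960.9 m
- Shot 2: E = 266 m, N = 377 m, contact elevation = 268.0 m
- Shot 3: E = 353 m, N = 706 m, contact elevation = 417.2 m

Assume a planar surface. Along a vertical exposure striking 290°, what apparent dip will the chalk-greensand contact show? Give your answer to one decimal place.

22.6°

Let the plane be z = a·E + b·N + c.
Shot 2−Shot 1: −729a − 941b = −692.9;  Shot 3−Shot 1: −642a − 612b = −543.7.
Solving gives a = 0.55431, b = 0.30691.
Unit vector along 290° is (sin 290°, cos 290°) = (-0.9397, 0.3420).
Slope in that direction = a·(-0.9397) + b·(0.3420) = −0.41591.
Apparent dip = arctan|0.41591| = 22.6° (true dip is 32.4°, so apparent ≤ true as expected).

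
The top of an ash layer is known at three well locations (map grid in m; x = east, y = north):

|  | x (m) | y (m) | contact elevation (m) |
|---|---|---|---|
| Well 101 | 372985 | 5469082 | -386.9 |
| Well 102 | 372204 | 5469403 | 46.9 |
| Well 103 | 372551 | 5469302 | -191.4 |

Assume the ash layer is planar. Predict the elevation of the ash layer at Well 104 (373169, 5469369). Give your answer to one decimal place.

Let the plane be z = a·x + b·y + c.
Well 102−Well 101: −781a + 321b = 433.8;  Well 103−Well 101: −434a + 220b = 195.5.
Solving gives a = −1.005368240, b = −1.094680982.
Then c = -386.9 − a·372985 − b·5469082 = 6361500.43.
At (373169, 5469369): z = −375172.3 − 5987214.2 + 6361500.43 = -886.1 m.

-886.1 m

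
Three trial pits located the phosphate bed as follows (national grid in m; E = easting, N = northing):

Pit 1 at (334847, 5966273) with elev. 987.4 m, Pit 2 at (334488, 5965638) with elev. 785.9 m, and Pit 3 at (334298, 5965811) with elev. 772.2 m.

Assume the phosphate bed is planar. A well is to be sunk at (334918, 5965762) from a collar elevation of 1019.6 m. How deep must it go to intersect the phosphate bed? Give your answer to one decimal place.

108.6 m

Let the plane be z = a·E + b·N + c.
Pit 2−Pit 1: −359a − 635b = −201.5;  Pit 3−Pit 1: −549a − 462b = −215.2.
Solving gives a = 0.238343812, b = 0.182574128.
Then c = 987.4 − a·334847 − b·5966273 = −1168108.40.
At (334918, 5965762): z_contact = 79825.63 + 1089193.80 − 1168108.40 = 911.03 m.
Depth below ground = 1019.6 − 911.03 = 108.6 m.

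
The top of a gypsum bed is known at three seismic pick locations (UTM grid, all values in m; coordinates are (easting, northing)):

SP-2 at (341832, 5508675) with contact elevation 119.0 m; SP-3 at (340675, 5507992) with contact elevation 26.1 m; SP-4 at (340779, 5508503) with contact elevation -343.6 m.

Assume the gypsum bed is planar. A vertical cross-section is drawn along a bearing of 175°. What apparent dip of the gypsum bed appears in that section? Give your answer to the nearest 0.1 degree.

Two edge vectors: SP-2→SP-3 = (-1157, -683, -92.9), SP-2→SP-4 = (-1053, -172, -462.6).
Normal n = (SP-2→SP-3) × (SP-2→SP-4) = (299977, -437404.5, -520195).
So ∂z/∂E = −n_x/n_z = 0.57666 and ∂z/∂N = −n_y/n_z = −0.84085.
Unit vector along 175° is (sin 175°, cos 175°) = (0.0872, -0.9962).
Slope in that direction = a·(0.0872) + b·(-0.9962) = 0.88791.
Apparent dip = arctan|0.88791| = 41.6° (true dip is 45.6°, so apparent ≤ true as expected).

41.6°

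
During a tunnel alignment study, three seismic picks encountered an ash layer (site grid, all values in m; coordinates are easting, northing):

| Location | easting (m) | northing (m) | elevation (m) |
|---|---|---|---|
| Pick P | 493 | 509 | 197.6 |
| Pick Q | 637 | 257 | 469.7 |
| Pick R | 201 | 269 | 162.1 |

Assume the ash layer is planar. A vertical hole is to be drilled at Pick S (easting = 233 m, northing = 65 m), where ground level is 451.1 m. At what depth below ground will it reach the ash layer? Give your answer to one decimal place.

126.8 m

Let the plane be z = a·easting + b·northing + c.
Pick Q−Pick P: 144a − 252b = 272.1;  Pick R−Pick P: −292a − 240b = −35.5.
Solving gives a = 0.68658, b = −0.68743.
Then c = 197.6 − a·493 − b·509 = 209.01.
At (233, 65): z_contact = 159.97 − 44.68 + 209.01 = 324.31 m.
Depth below ground = 451.1 − 324.31 = 126.8 m.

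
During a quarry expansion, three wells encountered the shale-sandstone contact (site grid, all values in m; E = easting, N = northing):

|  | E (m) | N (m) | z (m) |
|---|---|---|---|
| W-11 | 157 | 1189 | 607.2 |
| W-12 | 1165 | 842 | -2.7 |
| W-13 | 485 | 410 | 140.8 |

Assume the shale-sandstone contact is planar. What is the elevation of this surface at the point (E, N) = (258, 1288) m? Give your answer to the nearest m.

600 m

Let the plane be z = a·E + b·N + c.
W-12−W-11: 1008a − 347b = −609.9;  W-13−W-11: 328a − 779b = −466.4.
Solving gives a = −0.46658, b = 0.40226.
Then c = 607.2 − a·157 − b·1189 = 202.17.
At (258, 1288): z = −120.4 + 518.1 + 202.17 = 599.9 m.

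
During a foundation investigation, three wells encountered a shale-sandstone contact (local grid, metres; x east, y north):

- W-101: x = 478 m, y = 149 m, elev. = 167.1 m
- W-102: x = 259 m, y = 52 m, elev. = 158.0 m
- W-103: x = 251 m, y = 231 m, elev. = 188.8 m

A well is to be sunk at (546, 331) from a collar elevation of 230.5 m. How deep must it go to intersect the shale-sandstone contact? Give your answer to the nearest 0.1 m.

Two edge vectors: W-101→W-102 = (-219, -97, -9.1), W-101→W-103 = (-227, 82, 21.7).
Normal n = (W-101→W-102) × (W-101→W-103) = (-1358.7, 6818, -39977).
So ∂z/∂x = −n_x/n_z = −0.03399 and ∂z/∂y = −n_y/n_z = 0.17055.
Intercept c from W-101: 167.1 + 16.25 − 25.41 = 157.93.
At (546, 331): z_contact = −18.56 + 56.45 + 157.93 = 195.83 m.
Depth below ground = 230.5 − 195.83 = 34.7 m.

34.7 m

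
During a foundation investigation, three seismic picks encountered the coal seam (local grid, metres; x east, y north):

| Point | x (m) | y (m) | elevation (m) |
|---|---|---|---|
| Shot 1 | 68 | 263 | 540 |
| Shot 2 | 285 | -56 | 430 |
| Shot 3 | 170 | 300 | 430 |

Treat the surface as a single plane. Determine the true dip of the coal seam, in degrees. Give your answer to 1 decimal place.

Two edge vectors: Shot 1→Shot 2 = (217, -319, -110), Shot 1→Shot 3 = (102, 37, -110).
Normal n = (Shot 1→Shot 2) × (Shot 1→Shot 3) = (39160, 12650, 40567).
So ∂z/∂x = −n_x/n_z = −0.96532 and ∂z/∂y = −n_y/n_z = −0.31183.
Gradient magnitude |∇z| = √(a² + b²) = √(0.93184 + 0.09724) = 1.01443.
True dip = arctan(1.01443) = 45.4°, dipping toward ENE (azimuth ≈ 072°).

45.4°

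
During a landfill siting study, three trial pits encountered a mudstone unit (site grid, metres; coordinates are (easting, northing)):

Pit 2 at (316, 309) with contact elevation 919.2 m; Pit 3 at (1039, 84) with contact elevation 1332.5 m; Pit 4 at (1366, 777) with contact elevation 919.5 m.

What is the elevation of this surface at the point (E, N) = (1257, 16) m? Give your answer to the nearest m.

1457 m

Let the plane be z = a·E + b·N + c.
Pit 3−Pit 2: 723a − 225b = 413.3;  Pit 4−Pit 2: 1050a + 468b = 0.3.
Solving gives a = 0.33673, b = −0.75485.
Then c = 919.2 − a·316 − b·309 = 1046.04.
At (1257, 16): z = 423.3 − 12.1 + 1046.04 = 1457.2 m.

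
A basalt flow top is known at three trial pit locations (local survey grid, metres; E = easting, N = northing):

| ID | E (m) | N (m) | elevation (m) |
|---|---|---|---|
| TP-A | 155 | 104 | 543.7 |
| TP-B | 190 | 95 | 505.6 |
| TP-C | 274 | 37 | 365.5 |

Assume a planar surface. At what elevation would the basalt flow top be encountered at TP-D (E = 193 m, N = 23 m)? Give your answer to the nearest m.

Let the plane be z = a·E + b·N + c.
TP-B−TP-A: 35a − 9b = −38.1;  TP-C−TP-A: 119a − 67b = −178.2.
Solving gives a = −0.74482, b = 1.33681.
Then c = 543.7 − a·155 − b·104 = 520.12.
At (193, 23): z = −143.8 + 30.7 + 520.12 = 407.1 m.

407 m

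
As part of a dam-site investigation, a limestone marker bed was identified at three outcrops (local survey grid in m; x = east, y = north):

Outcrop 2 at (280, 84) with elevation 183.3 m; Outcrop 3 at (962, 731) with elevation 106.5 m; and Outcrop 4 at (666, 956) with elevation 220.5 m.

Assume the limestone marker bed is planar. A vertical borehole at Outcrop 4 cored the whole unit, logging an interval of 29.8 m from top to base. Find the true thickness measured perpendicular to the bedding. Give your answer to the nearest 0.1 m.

Let the plane be z = a·x + b·y + c.
Outcrop 3−Outcrop 2: 682a + 647b = −76.8;  Outcrop 4−Outcrop 2: 386a + 872b = 37.2.
Solving gives a = −0.26391, b = 0.15948.
|∇z| = √(a²+b²) = 0.30835, so dip δ = arctan(0.30835) = 17.14°.
True thickness = vertical thickness × cos δ = 29.8 × cos 17.14° = 28.5 m.

28.5 m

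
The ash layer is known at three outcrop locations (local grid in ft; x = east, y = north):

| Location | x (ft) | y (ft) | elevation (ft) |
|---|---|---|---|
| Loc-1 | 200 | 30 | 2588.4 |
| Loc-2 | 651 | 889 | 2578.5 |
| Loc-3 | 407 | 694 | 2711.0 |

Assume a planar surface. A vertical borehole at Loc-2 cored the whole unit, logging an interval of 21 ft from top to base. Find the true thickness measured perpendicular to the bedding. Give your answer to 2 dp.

Let the plane be z = a·x + b·y + c.
Loc-2−Loc-1: 451a + 859b = −9.9;  Loc-3−Loc-1: 207a + 664b = 122.6.
Solving gives a = −0.91974, b = 0.47136.
|∇z| = √(a²+b²) = 1.03349, so dip δ = arctan(1.03349) = 45.94°.
True thickness = vertical thickness × cos δ = 21 × cos 45.94° = 14.60 ft.

14.60 ft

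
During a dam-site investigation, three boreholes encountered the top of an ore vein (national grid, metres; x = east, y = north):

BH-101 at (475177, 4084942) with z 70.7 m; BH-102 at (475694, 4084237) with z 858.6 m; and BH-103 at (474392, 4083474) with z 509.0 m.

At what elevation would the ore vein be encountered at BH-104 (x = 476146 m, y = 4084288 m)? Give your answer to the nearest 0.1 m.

Two edge vectors: BH-101→BH-102 = (517, -705, 787.9), BH-101→BH-103 = (-785, -1468, 438.3).
Normal n = (BH-101→BH-102) × (BH-101→BH-103) = (847635.7, -845102.6, -1312381).
So ∂z/∂x = −n_x/n_z = 0.645876236 and ∂z/∂y = −n_y/n_z = −0.643946080.
Intercept c from BH-101: 70.7 − 306905.53 + 2630482.39 = 2323647.55.
At (476146, 4084288): z = 307531.4 − 2630061.2 + 2323647.55 = 1117.7 m.

1117.7 m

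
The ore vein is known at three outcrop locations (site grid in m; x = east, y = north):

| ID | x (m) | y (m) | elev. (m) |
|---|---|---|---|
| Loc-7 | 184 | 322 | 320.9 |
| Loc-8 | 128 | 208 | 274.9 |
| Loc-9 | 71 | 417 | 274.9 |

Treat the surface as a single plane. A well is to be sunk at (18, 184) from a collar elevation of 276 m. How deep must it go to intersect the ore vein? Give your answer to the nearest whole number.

63 m

Two edge vectors: Loc-7→Loc-8 = (-56, -114, -46), Loc-7→Loc-9 = (-113, 95, -46).
Normal n = (Loc-7→Loc-8) × (Loc-7→Loc-9) = (9614, 2622, -18202).
So ∂z/∂x = −n_x/n_z = 0.52818 and ∂z/∂y = −n_y/n_z = 0.14405.
Intercept c from Loc-7: 320.9 − 97.19 − 46.38 = 177.33.
At (18, 184): z_contact = 9.5 + 26.5 + 177.33 = 213.3 m.
Depth below ground = 276 − 213.3 = 63 m.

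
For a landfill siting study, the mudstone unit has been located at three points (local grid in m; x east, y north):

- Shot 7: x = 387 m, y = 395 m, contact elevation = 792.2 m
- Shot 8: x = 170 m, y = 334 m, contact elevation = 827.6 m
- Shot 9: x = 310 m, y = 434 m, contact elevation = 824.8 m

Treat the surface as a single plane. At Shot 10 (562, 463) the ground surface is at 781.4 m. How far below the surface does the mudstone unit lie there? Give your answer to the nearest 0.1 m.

11.5 m

Two edge vectors: Shot 7→Shot 8 = (-217, -61, 35.4), Shot 7→Shot 9 = (-77, 39, 32.6).
Normal n = (Shot 7→Shot 8) × (Shot 7→Shot 9) = (-3369.2, 4348.4, -13160).
So ∂z/∂x = −n_x/n_z = −0.25602 and ∂z/∂y = −n_y/n_z = 0.33043.
Intercept c from Shot 7: 792.2 + 99.08 − 130.52 = 760.76.
At (562, 463): z_contact = −143.88 + 152.99 + 760.76 = 769.87 m.
Depth below ground = 781.4 − 769.87 = 11.5 m.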